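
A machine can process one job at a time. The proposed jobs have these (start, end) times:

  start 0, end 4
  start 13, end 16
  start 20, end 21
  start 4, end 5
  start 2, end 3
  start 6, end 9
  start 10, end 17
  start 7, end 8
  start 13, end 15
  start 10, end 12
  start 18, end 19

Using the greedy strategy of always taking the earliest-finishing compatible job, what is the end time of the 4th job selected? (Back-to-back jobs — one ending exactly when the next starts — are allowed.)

12

By end time: (2,3), (0,4), (4,5), (7,8), (6,9), (10,12), (13,15), (13,16), (10,17), (18,19), (20,21).
Pick (2,3); next start ≥ 3 → (4,5); next start ≥ 5 → (7,8); next start ≥ 8 → (10,12); next start ≥ 12 → (13,15); next start ≥ 15 → (18,19); next start ≥ 19 → (20,21).
Selected: (2,3) (4,5) (7,8) (10,12) (13,15) (18,19) (20,21)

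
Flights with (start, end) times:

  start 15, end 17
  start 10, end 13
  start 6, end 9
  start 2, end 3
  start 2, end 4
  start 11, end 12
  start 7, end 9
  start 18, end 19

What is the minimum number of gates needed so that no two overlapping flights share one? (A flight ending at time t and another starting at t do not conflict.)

2

Count concurrent intervals with a sweep; the peak is the room count.
starts: [2, 2, 6, 7, 10, 11, 15, 18]
ends:   [3, 4, 9, 9, 12, 13, 17, 19]
s2→1 s2→2  — peak 2.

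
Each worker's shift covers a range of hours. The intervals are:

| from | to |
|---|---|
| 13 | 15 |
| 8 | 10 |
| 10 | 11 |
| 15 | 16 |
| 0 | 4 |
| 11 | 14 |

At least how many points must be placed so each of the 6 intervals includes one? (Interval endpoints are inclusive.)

Sort by right endpoint; whenever an interval is uncovered, place a point at its right end.
By right end: [0,4]  [8,10]  [10,11]  [11,14]  [13,15]  [15,16]
[0,4] uncovered → point at 4; [8,10] uncovered → point at 10; [11,14] uncovered → point at 14; [15,16] uncovered → point at 16.
Points: 4, 10, 14, 16 (4 total).

4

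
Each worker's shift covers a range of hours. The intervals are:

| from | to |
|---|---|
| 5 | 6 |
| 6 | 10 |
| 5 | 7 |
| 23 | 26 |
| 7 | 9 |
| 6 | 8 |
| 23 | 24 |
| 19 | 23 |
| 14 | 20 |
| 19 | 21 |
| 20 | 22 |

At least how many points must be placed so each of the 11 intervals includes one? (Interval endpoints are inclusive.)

4

Sorted: [5,6] [5,7] [6,8] [7,9] [6,10] [14,20] [19,21] [20,22] [19,23] [23,24] [23,26]
{[5,6],[5,7],[6,8]} hit by 6; {[7,9],[6,10]} hit by 9; {[14,20],[19,21],[20,22],[19,23]} hit by 20; {[23,24],[23,26]} hit by 24.
Points: 6, 9, 20, 24 (4 total).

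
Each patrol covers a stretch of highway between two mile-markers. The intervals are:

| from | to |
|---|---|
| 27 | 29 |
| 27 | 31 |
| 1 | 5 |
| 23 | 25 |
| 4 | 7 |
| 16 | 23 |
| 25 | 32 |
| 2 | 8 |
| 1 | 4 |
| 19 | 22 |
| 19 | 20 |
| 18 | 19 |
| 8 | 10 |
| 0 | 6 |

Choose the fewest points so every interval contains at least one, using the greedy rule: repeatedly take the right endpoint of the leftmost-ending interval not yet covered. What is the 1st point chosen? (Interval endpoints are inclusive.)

4

Process intervals by earliest right end; each time one isn't hit yet, stab at its right endpoint.
Sorted: [1,4] [1,5] [0,6] [4,7] [2,8] [8,10] [18,19] [19,20] [19,22] [16,23] [23,25] [27,29] [27,31] [25,32]
{[1,4],[1,5],[0,6],[4,7],[2,8]} hit by 4; {[8,10]} hit by 10; {[18,19],[19,20],[19,22],[16,23]} hit by 19; {[23,25]} hit by 25; {[27,29],[27,31],[25,32]} hit by 29.
Points: 4, 10, 19, 25, 29 (5 total).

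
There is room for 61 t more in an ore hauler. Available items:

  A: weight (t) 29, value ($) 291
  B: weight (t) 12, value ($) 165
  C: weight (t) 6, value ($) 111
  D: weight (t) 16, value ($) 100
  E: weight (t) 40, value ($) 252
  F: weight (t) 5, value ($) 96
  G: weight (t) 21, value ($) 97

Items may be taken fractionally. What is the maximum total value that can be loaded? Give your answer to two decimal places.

Sort by value per unit weight and fill in that order.
Order: F (96/5=19.20) > C (111/6=18.50) > B (165/12=13.75) > A (291/29=10.03) > E (252/40=6.30) > D (100/16=6.25) > G (97/21=4.62)
Fill: take F (5 @ 96) → take C (6 @ 111) → take B (12 @ 165) → take A (29 @ 291) → take 9/40 of E → 56.70; 61/61 used.
Total value = 719.70

719.70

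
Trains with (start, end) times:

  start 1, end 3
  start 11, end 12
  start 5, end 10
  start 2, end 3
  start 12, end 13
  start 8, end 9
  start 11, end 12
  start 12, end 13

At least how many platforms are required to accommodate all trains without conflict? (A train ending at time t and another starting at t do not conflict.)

Events (time:±→running): 1:+→1 2:+→2 … peak 2.

2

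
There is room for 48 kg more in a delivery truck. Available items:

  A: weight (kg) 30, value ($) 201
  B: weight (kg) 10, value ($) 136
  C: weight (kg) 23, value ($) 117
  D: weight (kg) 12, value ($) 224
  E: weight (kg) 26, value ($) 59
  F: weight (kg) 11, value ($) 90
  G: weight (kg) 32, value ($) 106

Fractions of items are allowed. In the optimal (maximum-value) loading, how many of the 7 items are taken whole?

3

Greedy by value/weight ratio, highest first.
Ratios (sorted): D 18.67, B 13.60, F 8.18, A 6.70, C 5.09, G 3.31, E 2.27
take D (12 @ 224); take B (10 @ 136); take F (11 @ 90); take 15/30 of A → 100.50. Capacity used 48/48.
3 item(s) taken whole; one partial (take 15/30 of A).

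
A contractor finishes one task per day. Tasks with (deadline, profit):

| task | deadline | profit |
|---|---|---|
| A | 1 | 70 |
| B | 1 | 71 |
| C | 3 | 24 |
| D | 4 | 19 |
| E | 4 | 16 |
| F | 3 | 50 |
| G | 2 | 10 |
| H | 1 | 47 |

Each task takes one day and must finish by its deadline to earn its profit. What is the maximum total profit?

164

By profit: B(d1,71), A(d1,70), F(d3,50), H(d1,47), C(d3,24), D(d4,19), E(d4,16), G(d2,10)
B→slot 1; A skipped; F→slot 3; H skipped; C→slot 2; D→slot 4; E skipped; G skipped.
Profit = 71 + 24 + 50 + 19 = 164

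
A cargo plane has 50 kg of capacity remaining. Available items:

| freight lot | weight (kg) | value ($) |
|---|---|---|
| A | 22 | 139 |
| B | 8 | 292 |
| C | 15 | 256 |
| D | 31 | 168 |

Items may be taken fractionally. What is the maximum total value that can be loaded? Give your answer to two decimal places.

714.10

Ratios (sorted): B 36.50, C 17.07, A 6.32, D 5.42
take B (8 @ 292); take C (15 @ 256); take A (22 @ 139); take 5/31 of D → 27.10. Capacity used 50/50.
Total value = 714.10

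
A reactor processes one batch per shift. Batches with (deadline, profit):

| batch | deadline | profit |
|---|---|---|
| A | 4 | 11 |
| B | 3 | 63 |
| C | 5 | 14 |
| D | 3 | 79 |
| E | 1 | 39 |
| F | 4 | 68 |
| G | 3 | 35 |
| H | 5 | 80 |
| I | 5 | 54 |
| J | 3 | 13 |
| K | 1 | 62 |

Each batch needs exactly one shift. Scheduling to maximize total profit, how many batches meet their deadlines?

5

By profit: H(d5,80), D(d3,79), F(d4,68), B(d3,63), K(d1,62), I(d5,54), E(d1,39), G(d3,35), C(d5,14), J(d3,13), A(d4,11)
H→slot 5; D→slot 3; F→slot 4; B→slot 2; K→slot 1; I skipped; E skipped; G skipped; C skipped; J skipped; A skipped.
5 of 11 scheduled.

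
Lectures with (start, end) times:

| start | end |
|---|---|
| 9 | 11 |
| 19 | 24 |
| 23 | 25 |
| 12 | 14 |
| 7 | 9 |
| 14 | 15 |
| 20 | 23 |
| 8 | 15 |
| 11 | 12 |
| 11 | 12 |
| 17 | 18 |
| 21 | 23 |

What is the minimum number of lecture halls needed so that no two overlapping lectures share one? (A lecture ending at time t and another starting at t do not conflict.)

3

Count concurrent intervals with a sweep; the peak is the room count.
starts: [7, 8, 9, 11, 11, 12, 14, 17, 19, 20, 21, 23]
ends:   [9, 11, 12, 12, 14, 15, 15, 18, 23, 23, 24, 25]
s7→1 s8→2 e9→1 s9→2 e11→1 s11→2 s11→3  — peak 3.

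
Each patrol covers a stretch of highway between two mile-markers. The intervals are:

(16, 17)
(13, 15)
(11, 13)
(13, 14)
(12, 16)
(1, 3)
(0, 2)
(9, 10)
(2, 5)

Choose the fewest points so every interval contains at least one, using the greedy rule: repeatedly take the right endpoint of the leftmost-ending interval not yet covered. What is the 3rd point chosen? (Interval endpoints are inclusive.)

By right end: [0,2]  [1,3]  [2,5]  [9,10]  [11,13]  [13,14]  [13,15]  [12,16]  [16,17]
[0,2] uncovered → point at 2; [9,10] uncovered → point at 10; [11,13] uncovered → point at 13; [16,17] uncovered → point at 17.
Points: 2, 10, 13, 17 (4 total).

13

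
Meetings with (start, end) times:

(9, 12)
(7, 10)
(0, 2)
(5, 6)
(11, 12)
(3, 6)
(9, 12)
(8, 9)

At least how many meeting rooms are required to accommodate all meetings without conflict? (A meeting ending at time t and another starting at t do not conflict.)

3

Count concurrent intervals with a sweep; the peak is the room count.
Events (time:±→running): 0:+→1 2:-→0 3:+→1 5:+→2 6:-→1 6:-→0 7:+→1 8:+→2 9:-→1 9:+→2 9:+→3 … peak 3.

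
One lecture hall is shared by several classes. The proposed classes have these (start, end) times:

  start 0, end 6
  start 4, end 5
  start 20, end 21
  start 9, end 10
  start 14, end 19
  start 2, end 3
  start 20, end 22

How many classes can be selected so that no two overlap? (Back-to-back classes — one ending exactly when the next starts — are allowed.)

5

Sorted by end: (2,3)  (4,5)  (0,6)  (9,10)  (14,19)  (20,21)  (20,22)
take (2,3); take (4,5); skip (0,6); take (9,10); take (14,19); take (20,21); skip (20,22).
Selected 5 classes.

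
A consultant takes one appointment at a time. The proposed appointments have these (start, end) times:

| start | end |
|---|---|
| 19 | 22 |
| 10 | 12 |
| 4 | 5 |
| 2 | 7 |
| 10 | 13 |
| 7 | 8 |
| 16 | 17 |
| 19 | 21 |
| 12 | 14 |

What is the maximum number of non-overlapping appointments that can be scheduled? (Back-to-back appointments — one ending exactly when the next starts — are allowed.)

By end time: (4,5), (2,7), (7,8), (10,12), (10,13), (12,14), (16,17), (19,21), (19,22).
Pick (4,5); next start ≥ 5 → (7,8); next start ≥ 8 → (10,12); next start ≥ 12 → (12,14); next start ≥ 14 → (16,17); next start ≥ 17 → (19,21).
Selected 6 appointments.

6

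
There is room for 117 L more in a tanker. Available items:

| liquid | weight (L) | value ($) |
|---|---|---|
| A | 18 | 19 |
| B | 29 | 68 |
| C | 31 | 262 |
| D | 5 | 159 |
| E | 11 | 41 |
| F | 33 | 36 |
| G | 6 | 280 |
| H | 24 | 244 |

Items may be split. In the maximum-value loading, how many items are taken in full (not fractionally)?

6

Ratios (sorted): G 46.67, D 31.80, H 10.17, C 8.45, E 3.73, B 2.34, F 1.09, A 1.06
take G (6 @ 280); take D (5 @ 159); take H (24 @ 244); take C (31 @ 262); take E (11 @ 41); take B (29 @ 68); take 11/33 of F → 12.00. Capacity used 117/117.
6 item(s) taken whole; one partial (take 11/33 of F).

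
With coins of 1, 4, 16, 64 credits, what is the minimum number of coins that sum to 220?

7

220 = 3×64 + 1×16 + 3×4
Total coins = 3 + 1 + 3 = 7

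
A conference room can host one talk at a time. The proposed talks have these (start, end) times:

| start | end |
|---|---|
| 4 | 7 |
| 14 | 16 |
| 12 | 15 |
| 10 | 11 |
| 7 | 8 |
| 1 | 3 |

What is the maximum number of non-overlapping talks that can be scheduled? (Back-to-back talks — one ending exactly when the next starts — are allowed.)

Order by finish time; keep every interval that doesn't clash with the previous kept one.
By end time: (1,3), (4,7), (7,8), (10,11), (12,15), (14,16).
Pick (1,3); next start ≥ 3 → (4,7); next start ≥ 7 → (7,8); next start ≥ 8 → (10,11); next start ≥ 11 → (12,15).
Selected 5 talks.

5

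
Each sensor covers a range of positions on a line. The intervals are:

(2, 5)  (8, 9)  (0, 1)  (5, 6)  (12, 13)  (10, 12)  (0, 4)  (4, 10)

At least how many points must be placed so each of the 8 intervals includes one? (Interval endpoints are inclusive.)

4

Sorted: [0,1] [0,4] [2,5] [5,6] [8,9] [4,10] [10,12] [12,13]
{[0,1],[0,4]} hit by 1; {[2,5],[5,6]} hit by 5; {[8,9],[4,10]} hit by 9; {[10,12],[12,13]} hit by 12.
Points: 1, 5, 9, 12 (4 total).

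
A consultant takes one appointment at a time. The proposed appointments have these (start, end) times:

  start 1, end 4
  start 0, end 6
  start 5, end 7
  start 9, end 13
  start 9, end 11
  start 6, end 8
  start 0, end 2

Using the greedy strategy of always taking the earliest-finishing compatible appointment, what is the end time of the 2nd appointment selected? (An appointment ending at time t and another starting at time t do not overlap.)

Greedy by earliest finish: after sorting by end time, pick each interval compatible with the last pick.
Sorted by end: (0,2)  (1,4)  (0,6)  (5,7)  (6,8)  (9,11)  (9,13)
take (0,2); take (5,7); take (9,11); skip (9,13).
Selected: (0,2) (5,7) (9,11)

7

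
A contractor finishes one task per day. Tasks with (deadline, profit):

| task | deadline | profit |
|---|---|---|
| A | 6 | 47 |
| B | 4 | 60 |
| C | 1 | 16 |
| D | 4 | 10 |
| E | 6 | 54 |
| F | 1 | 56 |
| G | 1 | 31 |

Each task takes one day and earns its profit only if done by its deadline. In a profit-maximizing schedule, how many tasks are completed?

5

Profit order: B=60 F=56 E=54 A=47 G=31 C=16 D=10
Assign: B→slot 4, F→slot 1, E→slot 6, A→slot 5, G skipped, C skipped, D→slot 3.
Slots: [1:F] [3:D] [4:B] [5:A] [6:E]
5 of 7 scheduled.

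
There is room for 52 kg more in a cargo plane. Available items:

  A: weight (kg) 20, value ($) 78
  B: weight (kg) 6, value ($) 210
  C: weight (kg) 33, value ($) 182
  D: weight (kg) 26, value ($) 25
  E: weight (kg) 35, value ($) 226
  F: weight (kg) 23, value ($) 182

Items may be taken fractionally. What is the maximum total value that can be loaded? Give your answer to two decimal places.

Sort by value per unit weight and fill in that order.
Order: B (210/6=35.00) > F (182/23=7.91) > E (226/35=6.46) > C (182/33=5.52) > A (78/20=3.90) > D (25/26=0.96)
Fill: take B (6 @ 210) → take F (23 @ 182) → take 23/35 of E → 148.51; 52/52 used.
Total value = 540.51

540.51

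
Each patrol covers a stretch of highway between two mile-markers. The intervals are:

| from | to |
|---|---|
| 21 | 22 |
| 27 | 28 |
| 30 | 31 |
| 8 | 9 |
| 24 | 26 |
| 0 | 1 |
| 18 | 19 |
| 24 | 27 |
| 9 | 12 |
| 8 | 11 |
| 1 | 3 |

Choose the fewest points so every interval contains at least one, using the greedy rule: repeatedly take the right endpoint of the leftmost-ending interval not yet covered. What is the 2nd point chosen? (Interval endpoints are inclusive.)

By right end: [0,1]  [1,3]  [8,9]  [8,11]  [9,12]  [18,19]  [21,22]  [24,26]  [24,27]  [27,28]  [30,31]
[0,1] uncovered → point at 1; [8,9] uncovered → point at 9; [18,19] uncovered → point at 19; [21,22] uncovered → point at 22; [24,26] uncovered → point at 26; [27,28] uncovered → point at 28; [30,31] uncovered → point at 31.
Points: 1, 9, 19, 22, 26, 28, 31 (7 total).

9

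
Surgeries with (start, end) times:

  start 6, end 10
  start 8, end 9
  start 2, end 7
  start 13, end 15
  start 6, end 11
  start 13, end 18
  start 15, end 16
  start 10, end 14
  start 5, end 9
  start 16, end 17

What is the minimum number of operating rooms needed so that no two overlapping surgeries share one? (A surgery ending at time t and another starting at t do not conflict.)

Events (time:±→running): 2:+→1 5:+→2 6:+→3 6:+→4 … peak 4.

4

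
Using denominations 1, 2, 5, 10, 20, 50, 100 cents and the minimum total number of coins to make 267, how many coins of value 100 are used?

Use the largest denomination that fits, subtract, and repeat.
267 = 2×100 + 1×50 + 1×10 + 1×5 + 1×2
Count of 100: 2

2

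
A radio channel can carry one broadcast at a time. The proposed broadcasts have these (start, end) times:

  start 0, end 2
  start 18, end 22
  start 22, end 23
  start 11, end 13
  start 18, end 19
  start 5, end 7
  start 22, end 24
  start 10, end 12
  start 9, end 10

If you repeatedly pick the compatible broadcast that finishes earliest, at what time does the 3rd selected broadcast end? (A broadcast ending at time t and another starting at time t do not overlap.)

Greedy by earliest finish: after sorting by end time, pick each interval compatible with the last pick.
Sorted by end: (0,2)  (5,7)  (9,10)  (10,12)  (11,13)  (18,19)  (18,22)  (22,23)  (22,24)
take (0,2); take (5,7); take (9,10); take (10,12); take (18,19); take (22,23); skip (22,24).
Selected: (0,2) (5,7) (9,10) (10,12) (18,19) (22,23)

10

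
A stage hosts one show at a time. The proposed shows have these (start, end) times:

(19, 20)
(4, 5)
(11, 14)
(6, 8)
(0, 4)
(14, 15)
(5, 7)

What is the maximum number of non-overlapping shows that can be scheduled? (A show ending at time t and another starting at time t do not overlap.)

6

By end time: (0,4), (4,5), (5,7), (6,8), (11,14), (14,15), (19,20).
Pick (0,4); next start ≥ 4 → (4,5); next start ≥ 5 → (5,7); next start ≥ 7 → (11,14); next start ≥ 14 → (14,15); next start ≥ 15 → (19,20).
Selected 6 shows.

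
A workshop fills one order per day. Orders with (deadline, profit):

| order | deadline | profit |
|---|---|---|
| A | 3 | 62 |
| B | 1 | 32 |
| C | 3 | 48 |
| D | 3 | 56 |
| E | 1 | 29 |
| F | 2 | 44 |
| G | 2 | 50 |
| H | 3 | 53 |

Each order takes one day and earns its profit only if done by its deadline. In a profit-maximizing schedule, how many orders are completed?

Take jobs in profit order; each goes to the latest open slot no later than its deadline.
Profit order: A=62 D=56 H=53 G=50 C=48 F=44 B=32 E=29
Assign: A→slot 3, D→slot 2, H→slot 1, G skipped, C skipped, F skipped, B skipped, E skipped.
Slots: [1:H] [2:D] [3:A]
3 of 8 scheduled.

3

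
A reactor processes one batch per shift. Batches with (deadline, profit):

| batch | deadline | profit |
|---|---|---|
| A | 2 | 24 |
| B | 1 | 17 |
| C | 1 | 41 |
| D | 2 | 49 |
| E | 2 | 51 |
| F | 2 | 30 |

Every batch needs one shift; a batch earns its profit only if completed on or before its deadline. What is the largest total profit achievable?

100

Profit order: E=51 D=49 C=41 F=30 A=24 B=17
Assign: E→slot 2, D→slot 1, C skipped, F skipped, A skipped, B skipped.
Slots: [1:D] [2:E]
Profit = 49 + 51 = 100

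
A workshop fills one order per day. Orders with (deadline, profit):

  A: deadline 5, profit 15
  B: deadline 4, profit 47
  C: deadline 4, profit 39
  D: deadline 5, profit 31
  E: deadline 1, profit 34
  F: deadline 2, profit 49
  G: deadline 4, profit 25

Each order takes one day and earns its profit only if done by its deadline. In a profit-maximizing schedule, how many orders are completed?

5

By profit: F(d2,49), B(d4,47), C(d4,39), E(d1,34), D(d5,31), G(d4,25), A(d5,15)
F→slot 2; B→slot 4; C→slot 3; E→slot 1; D→slot 5; G skipped; A skipped.
5 of 7 scheduled.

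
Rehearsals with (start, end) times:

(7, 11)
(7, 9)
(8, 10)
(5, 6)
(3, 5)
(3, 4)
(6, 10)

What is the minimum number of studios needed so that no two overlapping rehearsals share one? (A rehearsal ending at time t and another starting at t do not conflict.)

4

The answer is the maximum number of intervals overlapping at any instant.
starts: [3, 3, 5, 6, 7, 7, 8]
ends:   [4, 5, 6, 9, 10, 10, 11]
s3→1 s3→2 e4→1 e5→0 s5→1 e6→0 s6→1 s7→2 s7→3 s8→4  — peak 4.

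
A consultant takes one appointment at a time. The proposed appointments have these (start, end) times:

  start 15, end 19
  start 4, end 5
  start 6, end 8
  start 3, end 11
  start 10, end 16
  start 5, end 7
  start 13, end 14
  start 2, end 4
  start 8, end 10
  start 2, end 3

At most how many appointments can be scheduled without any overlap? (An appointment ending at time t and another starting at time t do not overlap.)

6

Order by finish time; keep every interval that doesn't clash with the previous kept one.
Sorted by end: (2,3)  (2,4)  (4,5)  (5,7)  (6,8)  (8,10)  (3,11)  (13,14)  (10,16)  (15,19)
take (2,3); take (4,5); take (5,7); take (8,10); take (13,14); take (15,19).
Selected 6 appointments.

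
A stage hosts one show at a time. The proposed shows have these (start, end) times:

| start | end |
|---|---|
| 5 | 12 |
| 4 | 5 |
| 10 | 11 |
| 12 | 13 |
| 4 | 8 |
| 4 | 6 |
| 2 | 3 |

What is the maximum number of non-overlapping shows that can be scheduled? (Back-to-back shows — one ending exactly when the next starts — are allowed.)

By end time: (2,3), (4,5), (4,6), (4,8), (10,11), (5,12), (12,13).
Pick (2,3); next start ≥ 3 → (4,5); next start ≥ 5 → (10,11); next start ≥ 11 → (12,13).
Selected 4 shows.

4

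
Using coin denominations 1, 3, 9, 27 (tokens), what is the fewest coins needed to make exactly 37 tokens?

Greedy: take as many of the largest coin as possible, then repeat with the remainder.
37 = 1×27 + 1×9 + 1×1
Total coins = 1 + 1 + 1 = 3

3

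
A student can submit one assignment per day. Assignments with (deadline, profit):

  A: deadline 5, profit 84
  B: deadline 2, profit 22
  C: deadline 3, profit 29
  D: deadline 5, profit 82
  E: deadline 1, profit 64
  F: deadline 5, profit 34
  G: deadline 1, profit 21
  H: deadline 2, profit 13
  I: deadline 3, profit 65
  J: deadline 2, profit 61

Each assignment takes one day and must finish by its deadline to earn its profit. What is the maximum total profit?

Sort by profit descending; place each in the latest free slot ≤ its deadline.
Profit order: A=84 D=82 I=65 E=64 J=61 F=34 C=29 B=22 G=21 H=13
Assign: A→slot 5, D→slot 4, I→slot 3, E→slot 1, J→slot 2, F skipped, C skipped, B skipped, G skipped, H skipped.
Slots: [1:E] [2:J] [3:I] [4:D] [5:A]
Profit = 64 + 61 + 65 + 82 + 84 = 356

356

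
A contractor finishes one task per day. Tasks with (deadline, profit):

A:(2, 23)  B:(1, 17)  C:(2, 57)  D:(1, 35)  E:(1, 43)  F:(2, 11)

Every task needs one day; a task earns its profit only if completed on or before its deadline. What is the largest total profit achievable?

Profit order: C=57 E=43 D=35 A=23 B=17 F=11
Assign: C→slot 2, E→slot 1, D skipped, A skipped, B skipped, F skipped.
Slots: [1:E] [2:C]
Profit = 43 + 57 = 100

100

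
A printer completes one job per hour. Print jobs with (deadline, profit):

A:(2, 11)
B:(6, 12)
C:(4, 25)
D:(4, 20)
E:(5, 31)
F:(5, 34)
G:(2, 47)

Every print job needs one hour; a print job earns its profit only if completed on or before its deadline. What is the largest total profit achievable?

Sort by profit descending; place each in the latest free slot ≤ its deadline.
By profit: G(d2,47), F(d5,34), E(d5,31), C(d4,25), D(d4,20), B(d6,12), A(d2,11)
G→slot 2; F→slot 5; E→slot 4; C→slot 3; D→slot 1; B→slot 6; A skipped.
Profit = 20 + 47 + 25 + 31 + 34 + 12 = 169

169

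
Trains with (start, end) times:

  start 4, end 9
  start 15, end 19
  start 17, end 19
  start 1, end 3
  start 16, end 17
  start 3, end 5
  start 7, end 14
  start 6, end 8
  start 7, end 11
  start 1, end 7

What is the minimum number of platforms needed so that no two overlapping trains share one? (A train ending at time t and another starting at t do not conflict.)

4

starts: [1, 1, 3, 4, 6, 7, 7, 15, 16, 17]
ends:   [3, 5, 7, 8, 9, 11, 14, 17, 19, 19]
s1→1 s1→2 e3→1 s3→2 s4→3 e5→2 s6→3 e7→2 s7→3 s7→4  — peak 4.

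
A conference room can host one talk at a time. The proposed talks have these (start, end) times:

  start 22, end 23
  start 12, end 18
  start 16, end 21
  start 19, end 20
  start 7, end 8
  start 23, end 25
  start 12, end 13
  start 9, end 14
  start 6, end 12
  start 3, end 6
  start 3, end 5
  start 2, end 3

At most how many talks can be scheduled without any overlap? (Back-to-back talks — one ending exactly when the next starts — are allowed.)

7

Sort by end time and greedily take each interval whose start is ≥ the last chosen end.
By end time: (2,3), (3,5), (3,6), (7,8), (6,12), (12,13), (9,14), (12,18), (19,20), (16,21), (22,23), (23,25).
Pick (2,3); next start ≥ 3 → (3,5); next start ≥ 5 → (7,8); next start ≥ 8 → (12,13); next start ≥ 13 → (19,20); next start ≥ 20 → (22,23); next start ≥ 23 → (23,25).
Selected 7 talks.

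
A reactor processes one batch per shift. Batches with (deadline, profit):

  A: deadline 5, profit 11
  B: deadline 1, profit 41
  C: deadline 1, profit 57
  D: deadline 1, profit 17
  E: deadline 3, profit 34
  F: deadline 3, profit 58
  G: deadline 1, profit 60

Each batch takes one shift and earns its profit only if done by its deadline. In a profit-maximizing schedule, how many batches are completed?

4

Sort by profit descending; place each in the latest free slot ≤ its deadline.
Profit order: G=60 F=58 C=57 B=41 E=34 D=17 A=11
Assign: G→slot 1, F→slot 3, C skipped, B skipped, E→slot 2, D skipped, A→slot 5.
Slots: [1:G] [2:E] [3:F] [5:A]
4 of 7 scheduled.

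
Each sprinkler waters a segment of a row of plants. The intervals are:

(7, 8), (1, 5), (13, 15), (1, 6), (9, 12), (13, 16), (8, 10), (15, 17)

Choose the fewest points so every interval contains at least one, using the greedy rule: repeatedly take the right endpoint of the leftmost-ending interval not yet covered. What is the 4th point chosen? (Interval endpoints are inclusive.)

Process intervals by earliest right end; each time one isn't hit yet, stab at its right endpoint.
Sorted: [1,5] [1,6] [7,8] [8,10] [9,12] [13,15] [13,16] [15,17]
{[1,5],[1,6]} hit by 5; {[7,8],[8,10]} hit by 8; {[9,12]} hit by 12; {[13,15],[13,16],[15,17]} hit by 15.
Points: 5, 8, 12, 15 (4 total).

15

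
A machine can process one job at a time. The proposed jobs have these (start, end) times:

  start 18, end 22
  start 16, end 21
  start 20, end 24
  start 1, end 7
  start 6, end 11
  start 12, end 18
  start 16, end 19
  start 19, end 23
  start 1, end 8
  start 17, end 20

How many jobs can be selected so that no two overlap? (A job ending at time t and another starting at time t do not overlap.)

3

By end time: (1,7), (1,8), (6,11), (12,18), (16,19), (17,20), (16,21), (18,22), (19,23), (20,24).
Pick (1,7); next start ≥ 7 → (12,18); next start ≥ 18 → (18,22).
Selected 3 jobs.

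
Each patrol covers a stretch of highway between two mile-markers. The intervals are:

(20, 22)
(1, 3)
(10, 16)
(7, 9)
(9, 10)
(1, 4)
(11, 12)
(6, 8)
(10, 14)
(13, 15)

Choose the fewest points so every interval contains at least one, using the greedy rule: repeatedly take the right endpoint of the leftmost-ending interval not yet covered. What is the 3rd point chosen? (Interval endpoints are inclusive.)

10

Sorted: [1,3] [1,4] [6,8] [7,9] [9,10] [11,12] [10,14] [13,15] [10,16] [20,22]
{[1,3],[1,4]} hit by 3; {[6,8],[7,9]} hit by 8; {[9,10]} hit by 10; {[11,12],[10,14]} hit by 12; {[13,15],[10,16]} hit by 15; {[20,22]} hit by 22.
Points: 3, 8, 10, 12, 15, 22 (6 total).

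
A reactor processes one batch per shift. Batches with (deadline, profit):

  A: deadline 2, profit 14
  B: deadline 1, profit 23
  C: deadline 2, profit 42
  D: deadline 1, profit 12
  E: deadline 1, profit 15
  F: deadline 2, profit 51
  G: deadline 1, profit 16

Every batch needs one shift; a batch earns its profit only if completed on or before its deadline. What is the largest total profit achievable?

93

By profit: F(d2,51), C(d2,42), B(d1,23), G(d1,16), E(d1,15), A(d2,14), D(d1,12)
F→slot 2; C→slot 1; B skipped; G skipped; E skipped; A skipped; D skipped.
Profit = 42 + 51 = 93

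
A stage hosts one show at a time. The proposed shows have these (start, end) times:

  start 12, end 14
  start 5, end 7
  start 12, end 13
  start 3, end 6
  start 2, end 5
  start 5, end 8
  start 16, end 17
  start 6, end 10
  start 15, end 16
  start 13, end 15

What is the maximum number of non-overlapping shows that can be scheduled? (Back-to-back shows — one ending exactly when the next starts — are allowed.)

Order by finish time; keep every interval that doesn't clash with the previous kept one.
By end time: (2,5), (3,6), (5,7), (5,8), (6,10), (12,13), (12,14), (13,15), (15,16), (16,17).
Pick (2,5); next start ≥ 5 → (5,7); next start ≥ 7 → (12,13); next start ≥ 13 → (13,15); next start ≥ 15 → (15,16); next start ≥ 16 → (16,17).
Selected 6 shows.

6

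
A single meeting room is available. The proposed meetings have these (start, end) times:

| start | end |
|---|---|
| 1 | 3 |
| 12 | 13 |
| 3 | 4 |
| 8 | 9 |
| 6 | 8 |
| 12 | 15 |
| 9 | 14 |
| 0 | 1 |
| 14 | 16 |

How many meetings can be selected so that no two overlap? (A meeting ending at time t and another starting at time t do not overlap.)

Order by finish time; keep every interval that doesn't clash with the previous kept one.
Sorted by end: (0,1)  (1,3)  (3,4)  (6,8)  (8,9)  (12,13)  (9,14)  (12,15)  (14,16)
take (0,1); take (1,3); take (3,4); take (6,8); take (8,9); take (12,13); skip (12,15); take (14,16).
Selected 7 meetings.

7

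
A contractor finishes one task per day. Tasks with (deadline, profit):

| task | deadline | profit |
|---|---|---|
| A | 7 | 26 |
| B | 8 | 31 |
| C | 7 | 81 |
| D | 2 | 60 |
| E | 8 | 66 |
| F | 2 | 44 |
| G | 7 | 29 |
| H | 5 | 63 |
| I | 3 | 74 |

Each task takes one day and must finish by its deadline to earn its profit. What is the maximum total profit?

By profit: C(d7,81), I(d3,74), E(d8,66), H(d5,63), D(d2,60), F(d2,44), B(d8,31), G(d7,29), A(d7,26)
C→slot 7; I→slot 3; E→slot 8; H→slot 5; D→slot 2; F→slot 1; B→slot 6; G→slot 4; A skipped.
Profit = 44 + 60 + 74 + 29 + 63 + 31 + 81 + 66 = 448

448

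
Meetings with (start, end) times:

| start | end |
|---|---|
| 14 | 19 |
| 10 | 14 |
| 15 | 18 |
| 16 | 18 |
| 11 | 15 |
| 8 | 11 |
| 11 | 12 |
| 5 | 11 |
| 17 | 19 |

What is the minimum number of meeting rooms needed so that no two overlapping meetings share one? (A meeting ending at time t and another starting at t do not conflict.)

The answer is the maximum number of intervals overlapping at any instant.
starts: [5, 8, 10, 11, 11, 14, 15, 16, 17]
ends:   [11, 11, 12, 14, 15, 18, 18, 19, 19]
s5→1 s8→2 s10→3 e11→2 e11→1 s11→2 s11→3 e12→2 e14→1 s14→2 e15→1 s15→2 s16→3 s17→4  — peak 4.

4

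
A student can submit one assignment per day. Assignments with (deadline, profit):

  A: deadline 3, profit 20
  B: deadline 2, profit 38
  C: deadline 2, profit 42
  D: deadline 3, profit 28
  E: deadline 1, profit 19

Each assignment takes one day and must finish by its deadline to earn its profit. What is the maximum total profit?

108

Sort by profit descending; place each in the latest free slot ≤ its deadline.
By profit: C(d2,42), B(d2,38), D(d3,28), A(d3,20), E(d1,19)
C→slot 2; B→slot 1; D→slot 3; A skipped; E skipped.
Profit = 38 + 42 + 28 = 108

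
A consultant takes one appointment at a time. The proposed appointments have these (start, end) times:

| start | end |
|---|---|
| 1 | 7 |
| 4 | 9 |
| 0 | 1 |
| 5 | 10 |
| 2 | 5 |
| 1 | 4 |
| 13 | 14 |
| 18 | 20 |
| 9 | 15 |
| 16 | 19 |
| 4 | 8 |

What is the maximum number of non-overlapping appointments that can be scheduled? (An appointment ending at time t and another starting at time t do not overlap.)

Greedy by earliest finish: after sorting by end time, pick each interval compatible with the last pick.
By end time: (0,1), (1,4), (2,5), (1,7), (4,8), (4,9), (5,10), (13,14), (9,15), (16,19), (18,20).
Pick (0,1); next start ≥ 1 → (1,4); next start ≥ 4 → (4,8); next start ≥ 8 → (13,14); next start ≥ 14 → (16,19).
Selected 5 appointments.

5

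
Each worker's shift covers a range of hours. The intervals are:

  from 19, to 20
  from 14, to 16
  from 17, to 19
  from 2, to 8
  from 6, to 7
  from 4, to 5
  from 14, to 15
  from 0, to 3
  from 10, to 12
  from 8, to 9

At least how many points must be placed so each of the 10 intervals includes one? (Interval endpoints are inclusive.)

7

Sort by right endpoint; whenever an interval is uncovered, place a point at its right end.
Sorted: [0,3] [4,5] [6,7] [2,8] [8,9] [10,12] [14,15] [14,16] [17,19] [19,20]
{[0,3]} hit by 3; {[4,5]} hit by 5; {[6,7],[2,8]} hit by 7; {[8,9]} hit by 9; {[10,12]} hit by 12; {[14,15],[14,16]} hit by 15; {[17,19],[19,20]} hit by 19.
Points: 3, 5, 7, 9, 12, 15, 19 (7 total).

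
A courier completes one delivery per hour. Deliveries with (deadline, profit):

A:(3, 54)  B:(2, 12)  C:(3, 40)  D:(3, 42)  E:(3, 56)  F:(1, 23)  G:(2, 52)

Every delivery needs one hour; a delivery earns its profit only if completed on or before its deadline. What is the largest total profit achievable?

162

By profit: E(d3,56), A(d3,54), G(d2,52), D(d3,42), C(d3,40), F(d1,23), B(d2,12)
E→slot 3; A→slot 2; G→slot 1; D skipped; C skipped; F skipped; B skipped.
Profit = 52 + 54 + 56 = 162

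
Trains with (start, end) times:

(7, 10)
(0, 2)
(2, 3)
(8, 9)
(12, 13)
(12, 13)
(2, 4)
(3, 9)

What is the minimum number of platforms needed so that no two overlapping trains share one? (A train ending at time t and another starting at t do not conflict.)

3

The answer is the maximum number of intervals overlapping at any instant.
starts: [0, 2, 2, 3, 7, 8, 12, 12]
ends:   [2, 3, 4, 9, 9, 10, 13, 13]
s0→1 e2→0 s2→1 s2→2 e3→1 s3→2 e4→1 s7→2 s8→3  — peak 3.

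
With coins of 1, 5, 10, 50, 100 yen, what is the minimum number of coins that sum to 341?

341 = 3×100 + 4×10 + 1×1
Total coins = 3 + 4 + 1 = 8

8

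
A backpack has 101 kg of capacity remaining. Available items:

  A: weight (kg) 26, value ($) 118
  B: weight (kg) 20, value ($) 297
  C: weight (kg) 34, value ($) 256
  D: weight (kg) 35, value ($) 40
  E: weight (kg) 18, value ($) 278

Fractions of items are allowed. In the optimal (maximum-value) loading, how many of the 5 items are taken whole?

Order: E (278/18=15.44) > B (297/20=14.85) > C (256/34=7.53) > A (118/26=4.54) > D (40/35=1.14)
Fill: take E (18 @ 278) → take B (20 @ 297) → take C (34 @ 256) → take A (26 @ 118) → take 3/35 of D → 3.43; 101/101 used.
4 item(s) taken whole; one partial (take 3/35 of D).

4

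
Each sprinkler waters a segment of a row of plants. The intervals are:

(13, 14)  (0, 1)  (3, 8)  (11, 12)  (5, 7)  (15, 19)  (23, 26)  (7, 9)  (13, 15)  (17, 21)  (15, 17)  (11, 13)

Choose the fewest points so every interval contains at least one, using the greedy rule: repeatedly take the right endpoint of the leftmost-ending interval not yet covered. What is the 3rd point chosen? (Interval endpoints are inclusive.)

12

Sorted: [0,1] [5,7] [3,8] [7,9] [11,12] [11,13] [13,14] [13,15] [15,17] [15,19] [17,21] [23,26]
{[0,1]} hit by 1; {[5,7],[3,8],[7,9]} hit by 7; {[11,12],[11,13]} hit by 12; {[13,14],[13,15]} hit by 14; {[15,17],[15,19],[17,21]} hit by 17; {[23,26]} hit by 26.
Points: 1, 7, 12, 14, 17, 26 (6 total).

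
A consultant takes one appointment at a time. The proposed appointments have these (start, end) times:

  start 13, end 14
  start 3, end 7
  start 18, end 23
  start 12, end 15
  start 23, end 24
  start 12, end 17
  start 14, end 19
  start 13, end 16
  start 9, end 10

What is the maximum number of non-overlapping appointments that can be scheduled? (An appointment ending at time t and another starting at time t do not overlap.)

By end time: (3,7), (9,10), (13,14), (12,15), (13,16), (12,17), (14,19), (18,23), (23,24).
Pick (3,7); next start ≥ 7 → (9,10); next start ≥ 10 → (13,14); next start ≥ 14 → (14,19); next start ≥ 19 → (23,24).
Selected 5 appointments.

5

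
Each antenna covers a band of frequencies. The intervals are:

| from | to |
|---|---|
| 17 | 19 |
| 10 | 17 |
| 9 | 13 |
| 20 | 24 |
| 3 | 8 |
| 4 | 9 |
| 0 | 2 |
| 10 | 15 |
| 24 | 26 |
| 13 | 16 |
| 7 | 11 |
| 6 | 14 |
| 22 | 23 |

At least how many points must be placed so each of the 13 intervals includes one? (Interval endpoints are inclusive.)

6

Sorted: [0,2] [3,8] [4,9] [7,11] [9,13] [6,14] [10,15] [13,16] [10,17] [17,19] [22,23] [20,24] [24,26]
{[0,2]} hit by 2; {[3,8],[4,9],[7,11]} hit by 8; {[9,13],[6,14],[10,15],[13,16],[10,17]} hit by 13; {[17,19]} hit by 19; {[22,23],[20,24]} hit by 23; {[24,26]} hit by 26.
Points: 2, 8, 13, 19, 23, 26 (6 total).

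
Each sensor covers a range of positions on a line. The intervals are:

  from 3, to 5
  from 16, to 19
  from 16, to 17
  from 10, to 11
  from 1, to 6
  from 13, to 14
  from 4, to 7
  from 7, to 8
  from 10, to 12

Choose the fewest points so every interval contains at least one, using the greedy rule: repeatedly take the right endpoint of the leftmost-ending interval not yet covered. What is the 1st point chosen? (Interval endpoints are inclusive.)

Sorted: [3,5] [1,6] [4,7] [7,8] [10,11] [10,12] [13,14] [16,17] [16,19]
{[3,5],[1,6],[4,7]} hit by 5; {[7,8]} hit by 8; {[10,11],[10,12]} hit by 11; {[13,14]} hit by 14; {[16,17],[16,19]} hit by 17.
Points: 5, 8, 11, 14, 17 (5 total).

5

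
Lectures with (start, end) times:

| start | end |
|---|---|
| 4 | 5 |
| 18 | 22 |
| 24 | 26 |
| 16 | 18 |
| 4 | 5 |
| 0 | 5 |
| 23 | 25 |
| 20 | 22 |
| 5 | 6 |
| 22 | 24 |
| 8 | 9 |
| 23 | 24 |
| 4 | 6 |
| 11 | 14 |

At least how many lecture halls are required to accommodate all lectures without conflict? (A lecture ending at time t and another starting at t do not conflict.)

4

Events (time:±→running): 0:+→1 4:+→2 4:+→3 4:+→4 … peak 4.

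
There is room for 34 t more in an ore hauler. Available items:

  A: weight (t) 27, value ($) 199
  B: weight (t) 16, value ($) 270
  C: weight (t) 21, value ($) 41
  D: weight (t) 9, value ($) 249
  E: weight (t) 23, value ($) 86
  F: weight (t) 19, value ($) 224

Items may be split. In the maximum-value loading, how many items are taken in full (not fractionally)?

2

Greedy by value/weight ratio, highest first.
Ratios (sorted): D 27.67, B 16.88, F 11.79, A 7.37, E 3.74, C 1.95
take D (9 @ 249); take B (16 @ 270); take 9/19 of F → 106.11. Capacity used 34/34.
2 item(s) taken whole; one partial (take 9/19 of F).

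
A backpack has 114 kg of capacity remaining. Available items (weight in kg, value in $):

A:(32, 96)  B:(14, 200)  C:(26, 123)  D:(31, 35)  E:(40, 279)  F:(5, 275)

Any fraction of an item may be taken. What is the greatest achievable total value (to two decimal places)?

Greedy by value/weight ratio, highest first.
Order: F (275/5=55.00) > B (200/14=14.29) > E (279/40=6.97) > C (123/26=4.73) > A (96/32=3.00) > D (35/31=1.13)
Fill: take F (5 @ 275) → take B (14 @ 200) → take E (40 @ 279) → take C (26 @ 123) → take 29/32 of A → 87.00; 114/114 used.
Total value = 964.00

964.00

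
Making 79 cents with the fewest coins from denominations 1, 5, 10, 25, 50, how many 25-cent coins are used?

1

Use the largest denomination that fits, subtract, and repeat.
79 = 1×50 + 1×25 + 4×1
Count of 25: 1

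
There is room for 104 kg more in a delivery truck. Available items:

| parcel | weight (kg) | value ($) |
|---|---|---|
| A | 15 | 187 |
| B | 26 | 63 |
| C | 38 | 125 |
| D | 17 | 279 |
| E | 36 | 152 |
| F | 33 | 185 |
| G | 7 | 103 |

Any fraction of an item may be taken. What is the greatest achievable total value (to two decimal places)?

Greedy by value/weight ratio, highest first.
Ratios (sorted): D 16.41, G 14.71, A 12.47, F 5.61, E 4.22, C 3.29, B 2.42
take D (17 @ 279); take G (7 @ 103); take A (15 @ 187); take F (33 @ 185); take 32/36 of E → 135.11. Capacity used 104/104.
Total value = 889.11

889.11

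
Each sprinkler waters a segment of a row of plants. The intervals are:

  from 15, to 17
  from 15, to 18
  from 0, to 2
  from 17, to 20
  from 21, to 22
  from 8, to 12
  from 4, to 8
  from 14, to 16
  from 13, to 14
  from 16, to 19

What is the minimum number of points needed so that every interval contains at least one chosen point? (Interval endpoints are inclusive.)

5

Sorted: [0,2] [4,8] [8,12] [13,14] [14,16] [15,17] [15,18] [16,19] [17,20] [21,22]
{[0,2]} hit by 2; {[4,8],[8,12]} hit by 8; {[13,14],[14,16]} hit by 14; {[15,17],[15,18],[16,19],[17,20]} hit by 17; {[21,22]} hit by 22.
Points: 2, 8, 14, 17, 22 (5 total).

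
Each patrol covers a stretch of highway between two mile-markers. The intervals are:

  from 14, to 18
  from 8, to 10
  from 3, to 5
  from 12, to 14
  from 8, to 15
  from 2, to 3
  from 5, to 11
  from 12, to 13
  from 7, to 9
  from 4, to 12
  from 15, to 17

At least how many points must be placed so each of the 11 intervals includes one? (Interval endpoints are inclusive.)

4

Sort by right endpoint; whenever an interval is uncovered, place a point at its right end.
By right end: [2,3]  [3,5]  [7,9]  [8,10]  [5,11]  [4,12]  [12,13]  [12,14]  [8,15]  [15,17]  [14,18]
[2,3] uncovered → point at 3; [7,9] uncovered → point at 9; [12,13] uncovered → point at 13; [15,17] uncovered → point at 17.
Points: 3, 9, 13, 17 (4 total).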